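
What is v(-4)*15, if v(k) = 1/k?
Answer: -15/4 ≈ -3.7500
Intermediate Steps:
v(-4)*15 = 15/(-4) = -1/4*15 = -15/4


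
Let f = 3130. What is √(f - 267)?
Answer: √2863 ≈ 53.507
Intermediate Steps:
√(f - 267) = √(3130 - 267) = √2863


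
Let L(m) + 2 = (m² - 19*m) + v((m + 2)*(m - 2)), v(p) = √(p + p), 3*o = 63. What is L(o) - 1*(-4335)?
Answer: 4375 + √874 ≈ 4404.6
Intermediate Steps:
o = 21 (o = (⅓)*63 = 21)
v(p) = √2*√p (v(p) = √(2*p) = √2*√p)
L(m) = -2 + m² - 19*m + √2*√((-2 + m)*(2 + m)) (L(m) = -2 + ((m² - 19*m) + √2*√((m + 2)*(m - 2))) = -2 + ((m² - 19*m) + √2*√((2 + m)*(-2 + m))) = -2 + ((m² - 19*m) + √2*√((-2 + m)*(2 + m))) = -2 + (m² - 19*m + √2*√((-2 + m)*(2 + m))) = -2 + m² - 19*m + √2*√((-2 + m)*(2 + m)))
L(o) - 1*(-4335) = (-2 + 21² + √(-8 + 2*21²) - 19*21) - 1*(-4335) = (-2 + 441 + √(-8 + 2*441) - 399) + 4335 = (-2 + 441 + √(-8 + 882) - 399) + 4335 = (-2 + 441 + √874 - 399) + 4335 = (40 + √874) + 4335 = 4375 + √874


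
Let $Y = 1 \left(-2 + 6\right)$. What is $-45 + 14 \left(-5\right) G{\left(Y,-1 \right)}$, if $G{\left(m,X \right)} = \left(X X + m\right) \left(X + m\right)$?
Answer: $-1095$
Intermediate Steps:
$Y = 4$ ($Y = 1 \cdot 4 = 4$)
$G{\left(m,X \right)} = \left(X + m\right) \left(m + X^{2}\right)$ ($G{\left(m,X \right)} = \left(X^{2} + m\right) \left(X + m\right) = \left(m + X^{2}\right) \left(X + m\right) = \left(X + m\right) \left(m + X^{2}\right)$)
$-45 + 14 \left(-5\right) G{\left(Y,-1 \right)} = -45 + 14 \left(-5\right) \left(\left(-1\right)^{3} + 4^{2} - 4 + 4 \left(-1\right)^{2}\right) = -45 - 70 \left(-1 + 16 - 4 + 4 \cdot 1\right) = -45 - 70 \left(-1 + 16 - 4 + 4\right) = -45 - 1050 = -1095$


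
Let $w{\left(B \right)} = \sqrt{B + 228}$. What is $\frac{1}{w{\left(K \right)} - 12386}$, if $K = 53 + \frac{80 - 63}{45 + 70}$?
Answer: $- \frac{712195}{8821231104} - \frac{\sqrt{929545}}{8821231104} \approx -8.0846 \cdot 10^{-5}$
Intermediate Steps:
$K = \frac{6112}{115}$ ($K = 53 + \frac{17}{115} = \frac{6112}{115} \approx 53.148$)
$w{\left(B \right)} = \sqrt{228 + B}$
$\frac{1}{w{\left(K \right)} - 12386} = \frac{1}{\sqrt{228 + \frac{6112}{115}} - 12386} = \frac{1}{\sqrt{\frac{32332}{115}} - 12386} = \frac{1}{\frac{2 \sqrt{929545}}{115} - 12386} = \frac{1}{-12386 + \frac{2 \sqrt{929545}}{115}}$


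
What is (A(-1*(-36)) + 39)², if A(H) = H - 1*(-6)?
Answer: 6561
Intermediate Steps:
A(H) = 6 + H (A(H) = H + 6 = 6 + H)
(A(-1*(-36)) + 39)² = ((6 - 1*(-36)) + 39)² = ((6 + 36) + 39)² = (42 + 39)² = 81² = 6561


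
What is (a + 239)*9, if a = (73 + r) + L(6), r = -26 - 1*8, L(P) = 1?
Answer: 2511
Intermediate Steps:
r = -34 (r = -26 - 8 = -34)
a = 40 (a = (73 - 34) + 1 = 39 + 1 = 40)
(a + 239)*9 = (40 + 239)*9 = 279*9 = 2511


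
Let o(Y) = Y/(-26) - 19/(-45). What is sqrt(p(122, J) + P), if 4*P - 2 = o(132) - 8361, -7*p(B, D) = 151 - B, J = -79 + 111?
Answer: I*sqrt(15614246830)/2730 ≈ 45.772*I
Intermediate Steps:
J = 32
o(Y) = 19/45 - Y/26 (o(Y) = Y*(-1/26) - 19*(-1/45) = -Y/26 + 19/45 = 19/45 - Y/26)
p(B, D) = -151/7 + B/7 (p(B, D) = -(151 - B)/7 = -151/7 + B/7)
P = -2446369/1170 (P = 1/2 + ((19/45 - 1/26*132) - 8361)/4 = 1/2 + ((19/45 - 66/13) - 8361)/4 = 1/2 + (-2723/585 - 8361)/4 = 1/2 + (1/4)*(-4893908/585) = 1/2 - 1223477/585 = -2446369/1170 ≈ -2090.9)
sqrt(p(122, J) + P) = sqrt((-151/7 + (1/7)*122) - 2446369/1170) = sqrt((-151/7 + 122/7) - 2446369/1170) = sqrt(-29/7 - 2446369/1170) = sqrt(-17158513/8190) = I*sqrt(15614246830)/2730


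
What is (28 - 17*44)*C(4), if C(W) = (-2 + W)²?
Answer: -2880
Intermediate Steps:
(28 - 17*44)*C(4) = (28 - 17*44)*(-2 + 4)² = (28 - 748)*2² = -720*4 = -2880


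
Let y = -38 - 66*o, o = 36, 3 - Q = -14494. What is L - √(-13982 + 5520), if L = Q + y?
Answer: 12083 - I*√8462 ≈ 12083.0 - 91.989*I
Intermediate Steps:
Q = 14497 (Q = 3 - 1*(-14494) = 3 + 14494 = 14497)
y = -2414 (y = -38 - 66*36 = -38 - 2376 = -2414)
L = 12083 (L = 14497 - 2414 = 12083)
L - √(-13982 + 5520) = 12083 - √(-13982 + 5520) = 12083 - √(-8462) = 12083 - I*√8462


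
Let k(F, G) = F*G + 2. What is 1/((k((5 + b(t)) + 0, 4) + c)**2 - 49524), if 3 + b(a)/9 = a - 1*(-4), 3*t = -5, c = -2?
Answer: -1/49508 ≈ -2.0199e-5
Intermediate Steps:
t = -5/3 (t = (1/3)*(-5) = -5/3 ≈ -1.6667)
b(a) = 9 + 9*a (b(a) = -27 + 9*(a - 1*(-4)) = -27 + 9*(a + 4) = -27 + 9*(4 + a) = -27 + (36 + 9*a) = 9 + 9*a)
k(F, G) = 2 + F*G
1/((k((5 + b(t)) + 0, 4) + c)**2 - 49524) = 1/(((2 + ((5 + (9 + 9*(-5/3))) + 0)*4) - 2)**2 - 49524) = 1/(((2 + ((5 + (9 - 15)) + 0)*4) - 2)**2 - 49524) = 1/(((2 + ((5 - 6) + 0)*4) - 2)**2 - 49524) = 1/(((2 + (-1 + 0)*4) - 2)**2 - 49524) = 1/(((2 - 1*4) - 2)**2 - 49524) = 1/(((2 - 4) - 2)**2 - 49524) = 1/((-2 - 2)**2 - 49524) = 1/((-4)**2 - 49524) = 1/(16 - 49524) = 1/(-49508) = -1/49508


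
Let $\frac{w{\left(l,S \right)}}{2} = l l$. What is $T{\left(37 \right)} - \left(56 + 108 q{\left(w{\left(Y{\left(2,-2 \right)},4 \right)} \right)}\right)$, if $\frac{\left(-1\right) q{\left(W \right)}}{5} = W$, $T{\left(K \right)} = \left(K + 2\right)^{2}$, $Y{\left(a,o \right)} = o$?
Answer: $5785$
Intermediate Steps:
$w{\left(l,S \right)} = 2 l^{2}$ ($w{\left(l,S \right)} = 2 l l = 2 l^{2}$)
$T{\left(K \right)} = \left(2 + K\right)^{2}$
$q{\left(W \right)} = - 5 W$
$T{\left(37 \right)} - \left(56 + 108 q{\left(w{\left(Y{\left(2,-2 \right)},4 \right)} \right)}\right) = \left(2 + 37\right)^{2} - \left(56 + 108 \left(- 5 \cdot 2 \left(-2\right)^{2}\right)\right) = 39^{2} - \left(56 + 108 \left(- 5 \cdot 2 \cdot 4\right)\right) = 1521 - \left(56 + 108 \left(\left(-5\right) 8\right)\right) = 1521 - -4264 = 1521 + \left(-56 + 4320\right) = 1521 + 4264 = 5785$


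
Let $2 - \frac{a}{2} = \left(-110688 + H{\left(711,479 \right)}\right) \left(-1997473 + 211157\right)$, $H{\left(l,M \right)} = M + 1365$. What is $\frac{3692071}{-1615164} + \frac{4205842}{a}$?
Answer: $- \frac{39880663558020327}{17446443282635396} \approx -2.2859$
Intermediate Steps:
$H{\left(l,M \right)} = 1365 + M$
$a = -388859557404$ ($a = 4 - 2 \left(-110688 + \left(1365 + 479\right)\right) \left(-1997473 + 211157\right) = 4 - 2 \left(-110688 + 1844\right) \left(-1786316\right) = 4 - 2 \left(\left(-108844\right) \left(-1786316\right)\right) = 4 - 388859557408 = -388859557404$)
$\frac{3692071}{-1615164} + \frac{4205842}{a} = \frac{3692071}{-1615164} + \frac{4205842}{-388859557404} = 3692071 \left(- \frac{1}{1615164}\right) + 4205842 \left(- \frac{1}{388859557404}\right) = - \frac{3692071}{1615164} - \frac{2102921}{194429778702} = - \frac{39880663558020327}{17446443282635396}$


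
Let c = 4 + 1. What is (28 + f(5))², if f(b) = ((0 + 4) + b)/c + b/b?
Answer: 23716/25 ≈ 948.64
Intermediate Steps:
c = 5
f(b) = 9/5 + b/5 (f(b) = ((0 + 4) + b)/5 + b/b = (4 + b)*(⅕) + 1 = (⅘ + b/5) + 1 = 9/5 + b/5)
(28 + f(5))² = (28 + (9/5 + (⅕)*5))² = (28 + (9/5 + 1))² = (28 + 14/5)² = (154/5)² = 23716/25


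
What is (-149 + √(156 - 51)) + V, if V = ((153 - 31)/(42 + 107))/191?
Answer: -4240269/28459 + √105 ≈ -138.75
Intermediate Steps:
V = 122/28459 (V = (122/149)*(1/191) = 122/28459 ≈ 0.0042869)
(-149 + √(156 - 51)) + V = (-149 + √(156 - 51)) + 122/28459 = (-149 + √105) + 122/28459 = -4240269/28459 + √105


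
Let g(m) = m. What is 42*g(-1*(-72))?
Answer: 3024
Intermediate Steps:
42*g(-1*(-72)) = 42*(-1*(-72)) = 42*72 = 3024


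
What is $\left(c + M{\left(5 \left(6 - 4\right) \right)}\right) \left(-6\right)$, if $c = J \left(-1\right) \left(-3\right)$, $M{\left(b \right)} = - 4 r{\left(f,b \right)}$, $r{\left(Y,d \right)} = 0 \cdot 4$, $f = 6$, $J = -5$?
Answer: $90$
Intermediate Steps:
$r{\left(Y,d \right)} = 0$
$M{\left(b \right)} = 0$ ($M{\left(b \right)} = \left(-4\right) 0 = 0$)
$c = -15$ ($c = \left(-5\right) \left(-1\right) \left(-3\right) = 5 \left(-3\right) = -15$)
$\left(c + M{\left(5 \left(6 - 4\right) \right)}\right) \left(-6\right) = \left(-15 + 0\right) \left(-6\right) = \left(-15\right) \left(-6\right) = 90$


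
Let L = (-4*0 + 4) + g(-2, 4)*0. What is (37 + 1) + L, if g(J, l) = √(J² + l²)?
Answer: 42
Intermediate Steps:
L = 4 (L = (-4*0 + 4) + √((-2)² + 4²)*0 = (0 + 4) + √(4 + 16)*0 = 4 + √20*0 = 4 + (2*√5)*0 = 4 + 0 = 4)
(37 + 1) + L = (37 + 1) + 4 = 38 + 4 = 42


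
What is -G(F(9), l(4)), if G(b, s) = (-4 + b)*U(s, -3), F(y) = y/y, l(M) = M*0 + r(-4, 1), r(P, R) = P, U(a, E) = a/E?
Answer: 4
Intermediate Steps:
l(M) = -4 (l(M) = M*0 - 4 = 0 - 4 = -4)
F(y) = 1
G(b, s) = -s*(-4 + b)/3 (G(b, s) = (-4 + b)*(s/(-3)) = (-4 + b)*(s*(-1/3)) = (-4 + b)*(-s/3) = -s*(-4 + b)/3)
-G(F(9), l(4)) = -(-4)*(4 - 1*1)/3 = -(-4)*(4 - 1)/3 = -(-4)*3/3 = -1*(-4) = 4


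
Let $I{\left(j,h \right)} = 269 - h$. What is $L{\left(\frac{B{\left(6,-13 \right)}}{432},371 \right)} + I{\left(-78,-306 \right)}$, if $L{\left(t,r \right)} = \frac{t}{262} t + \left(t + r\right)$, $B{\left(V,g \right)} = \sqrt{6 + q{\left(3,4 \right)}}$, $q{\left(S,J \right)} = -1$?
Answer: $\frac{46255131653}{48895488} + \frac{\sqrt{5}}{432} \approx 946.0$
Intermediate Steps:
$B{\left(V,g \right)} = \sqrt{5}$ ($B{\left(V,g \right)} = \sqrt{6 - 1} = \sqrt{5}$)
$L{\left(t,r \right)} = r + t + \frac{t^{2}}{262}$ ($L{\left(t,r \right)} = t \frac{1}{262} t + \left(r + t\right) = \frac{t}{262} t + \left(r + t\right) = \frac{t^{2}}{262} + \left(r + t\right) = r + t + \frac{t^{2}}{262}$)
$L{\left(\frac{B{\left(6,-13 \right)}}{432},371 \right)} + I{\left(-78,-306 \right)} = \left(371 + \frac{\sqrt{5}}{432} + \frac{\left(\frac{\sqrt{5}}{432}\right)^{2}}{262}\right) + \left(269 - -306\right) = \left(371 + \sqrt{5} \cdot \frac{1}{432} + \frac{\left(\sqrt{5} \cdot \frac{1}{432}\right)^{2}}{262}\right) + \left(269 + 306\right) = \left(371 + \frac{\sqrt{5}}{432} + \frac{\left(\frac{\sqrt{5}}{432}\right)^{2}}{262}\right) + 575 = \left(371 + \frac{\sqrt{5}}{432} + \frac{1}{262} \cdot \frac{5}{186624}\right) + 575 = \left(371 + \frac{\sqrt{5}}{432} + \frac{5}{48895488}\right) + 575 = \left(\frac{18140226053}{48895488} + \frac{\sqrt{5}}{432}\right) + 575 = \frac{46255131653}{48895488} + \frac{\sqrt{5}}{432}$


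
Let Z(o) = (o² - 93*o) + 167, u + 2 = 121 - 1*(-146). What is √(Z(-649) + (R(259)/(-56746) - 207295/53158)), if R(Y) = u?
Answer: 2*√68489416248196582548070/754125967 ≈ 694.06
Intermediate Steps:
u = 265 (u = -2 + (121 - 1*(-146)) = -2 + (121 + 146) = -2 + 267 = 265)
R(Y) = 265
Z(o) = 167 + o² - 93*o
√(Z(-649) + (R(259)/(-56746) - 207295/53158)) = √((167 + (-649)² - 93*(-649)) + (265/(-56746) - 207295/53158)) = √((167 + 421201 + 60357) + (265*(-1/56746) - 207295*1/53158)) = √(481725 + (-265/56746 - 207295/53158)) = √(481725 - 2944312235/754125967) = √(363278387140840/754125967) = 2*√68489416248196582548070/754125967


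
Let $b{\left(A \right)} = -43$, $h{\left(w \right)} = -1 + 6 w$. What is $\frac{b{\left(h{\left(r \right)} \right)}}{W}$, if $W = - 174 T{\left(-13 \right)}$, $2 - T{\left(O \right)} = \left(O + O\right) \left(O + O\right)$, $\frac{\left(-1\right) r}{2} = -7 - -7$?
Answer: $- \frac{43}{117276} \approx -0.00036666$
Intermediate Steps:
$r = 0$ ($r = - 2 \left(-7 - -7\right) = - 2 \left(-7 + 7\right) = \left(-2\right) 0 = 0$)
$T{\left(O \right)} = 2 - 4 O^{2}$ ($T{\left(O \right)} = 2 - \left(O + O\right) \left(O + O\right) = 2 - 2 O 2 O = 2 - 4 O^{2}$)
$W = 117276$ ($W = - 174 \left(2 - 4 \left(-13\right)^{2}\right) = - 174 \left(2 - 676\right) = \left(-174\right) \left(-674\right) = 117276$)
$\frac{b{\left(h{\left(r \right)} \right)}}{W} = - \frac{43}{117276}$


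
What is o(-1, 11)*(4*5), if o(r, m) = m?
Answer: 220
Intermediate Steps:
o(-1, 11)*(4*5) = 11*(4*5) = 11*20 = 220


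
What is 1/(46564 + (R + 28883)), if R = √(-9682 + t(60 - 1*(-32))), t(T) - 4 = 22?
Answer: 75447/5692259465 - 2*I*√2414/5692259465 ≈ 1.3254e-5 - 1.7263e-8*I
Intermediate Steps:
t(T) = 26 (t(T) = 4 + 22 = 26)
R = 2*I*√2414 (R = √(-9682 + 26) = √(-9656) = 2*I*√2414 ≈ 98.265*I)
1/(46564 + (R + 28883)) = 1/(46564 + (2*I*√2414 + 28883)) = 1/(46564 + (28883 + 2*I*√2414)) = 1/(75447 + 2*I*√2414)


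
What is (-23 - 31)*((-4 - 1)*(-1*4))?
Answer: -1080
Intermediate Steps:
(-23 - 31)*((-4 - 1)*(-1*4)) = -(-270)*(-4) = -54*20 = -1080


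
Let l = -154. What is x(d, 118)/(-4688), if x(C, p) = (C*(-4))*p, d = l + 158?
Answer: 118/293 ≈ 0.40273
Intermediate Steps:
d = 4 (d = -154 + 158 = 4)
x(C, p) = -4*C*p (x(C, p) = (-4*C)*p = -4*C*p)
x(d, 118)/(-4688) = -4*4*118/(-4688) = -1888*(-1/4688) = 118/293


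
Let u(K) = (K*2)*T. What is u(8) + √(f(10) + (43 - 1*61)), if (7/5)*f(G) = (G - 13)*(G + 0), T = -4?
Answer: -64 + 2*I*√483/7 ≈ -64.0 + 6.2792*I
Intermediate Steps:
u(K) = -8*K (u(K) = (K*2)*(-4) = (2*K)*(-4) = -8*K)
f(G) = 5*G*(-13 + G)/7 (f(G) = 5*((G - 13)*(G + 0))/7 = 5*((-13 + G)*G)/7 = 5*(G*(-13 + G))/7 = 5*G*(-13 + G)/7)
u(8) + √(f(10) + (43 - 1*61)) = -8*8 + √((5/7)*10*(-13 + 10) + (43 - 1*61)) = -64 + √((5/7)*10*(-3) + (43 - 61)) = -64 + √(-150/7 - 18) = -64 + √(-276/7) = -64 + 2*I*√483/7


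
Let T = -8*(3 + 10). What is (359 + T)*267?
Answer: 68085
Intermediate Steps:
T = -104 (T = -8*13 = -104)
(359 + T)*267 = (359 - 104)*267 = 255*267 = 68085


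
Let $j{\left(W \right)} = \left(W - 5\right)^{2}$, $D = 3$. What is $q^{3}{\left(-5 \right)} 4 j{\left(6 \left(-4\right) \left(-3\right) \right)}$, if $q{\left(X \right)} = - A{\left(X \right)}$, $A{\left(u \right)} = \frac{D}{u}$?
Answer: $\frac{484812}{125} \approx 3878.5$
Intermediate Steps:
$A{\left(u \right)} = \frac{3}{u}$
$q{\left(X \right)} = - \frac{3}{X}$
$j{\left(W \right)} = \left(-5 + W\right)^{2}$
$q^{3}{\left(-5 \right)} 4 j{\left(6 \left(-4\right) \left(-3\right) \right)} = \left(- \frac{3}{-5}\right)^{3} \cdot 4 \left(-5 + 6 \left(-4\right) \left(-3\right)\right)^{2} = \left(\left(-3\right) \left(- \frac{1}{5}\right)\right)^{3} \cdot 4 \left(-5 - -72\right)^{2} = \left(\frac{3}{5}\right)^{3} \cdot 4 \left(-5 + 72\right)^{2} = \frac{27}{125} \cdot 4 \cdot 67^{2} = \frac{108}{125} \cdot 4489 = \frac{484812}{125}$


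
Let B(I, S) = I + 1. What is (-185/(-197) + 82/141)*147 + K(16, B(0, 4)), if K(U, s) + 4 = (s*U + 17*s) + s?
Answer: 2347481/9259 ≈ 253.54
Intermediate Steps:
B(I, S) = 1 + I
K(U, s) = -4 + 18*s + U*s (K(U, s) = -4 + ((s*U + 17*s) + s) = -4 + ((U*s + 17*s) + s) = -4 + ((17*s + U*s) + s) = -4 + (18*s + U*s) = -4 + 18*s + U*s)
(-185/(-197) + 82/141)*147 + K(16, B(0, 4)) = (-185/(-197) + 82/141)*147 + (-4 + 18*(1 + 0) + 16*(1 + 0)) = (-185*(-1/197) + 82*(1/141))*147 + (-4 + 18*1 + 16*1) = (185/197 + 82/141)*147 + (-4 + 18 + 16) = (42239/27777)*147 + 30 = 2069711/9259 + 30 = 2347481/9259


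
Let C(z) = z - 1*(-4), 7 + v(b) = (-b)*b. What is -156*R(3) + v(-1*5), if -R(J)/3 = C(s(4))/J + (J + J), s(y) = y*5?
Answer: 6520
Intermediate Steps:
s(y) = 5*y
v(b) = -7 - b**2 (v(b) = -7 + (-b)*b = -7 - b**2)
C(z) = 4 + z (C(z) = z + 4 = 4 + z)
R(J) = -72/J - 6*J (R(J) = -3*((4 + 5*4)/J + (J + J)) = -3*((4 + 20)/J + 2*J) = -3*(24/J + 2*J) = -3*(2*J + 24/J) = -72/J - 6*J)
-156*R(3) + v(-1*5) = -156*(-72/3 - 6*3) + (-7 - (-1*5)**2) = -156*(-72*1/3 - 18) + (-7 - 1*(-5)**2) = -156*(-24 - 18) + (-7 - 1*25) = -156*(-42) + (-7 - 25) = 6552 - 32 = 6520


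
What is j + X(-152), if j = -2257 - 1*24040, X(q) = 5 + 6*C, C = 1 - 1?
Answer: -26292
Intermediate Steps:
C = 0
X(q) = 5 (X(q) = 5 + 6*0 = 5 + 0 = 5)
j = -26297 (j = -2257 - 24040 = -26297)
j + X(-152) = -26297 + 5 = -26292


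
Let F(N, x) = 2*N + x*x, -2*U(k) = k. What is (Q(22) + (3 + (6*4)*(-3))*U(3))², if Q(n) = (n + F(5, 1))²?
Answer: 5688225/4 ≈ 1.4221e+6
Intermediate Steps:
U(k) = -k/2
F(N, x) = x² + 2*N (F(N, x) = 2*N + x² = x² + 2*N)
Q(n) = (11 + n)² (Q(n) = (n + (1² + 2*5))² = (n + (1 + 10))² = (n + 11)² = (11 + n)²)
(Q(22) + (3 + (6*4)*(-3))*U(3))² = ((11 + 22)² + (3 + (6*4)*(-3))*(-½*3))² = (33² + (3 + 24*(-3))*(-3/2))² = (1089 + (3 - 72)*(-3/2))² = (1089 - 69*(-3/2))² = (1089 + 207/2)² = (2385/2)² = 5688225/4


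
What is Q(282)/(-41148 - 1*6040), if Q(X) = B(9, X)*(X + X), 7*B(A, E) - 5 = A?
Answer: -6/251 ≈ -0.023904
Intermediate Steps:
B(A, E) = 5/7 + A/7
Q(X) = 4*X (Q(X) = (5/7 + (⅐)*9)*(X + X) = (5/7 + 9/7)*(2*X) = 2*(2*X) = 4*X)
Q(282)/(-41148 - 1*6040) = (4*282)/(-41148 - 1*6040) = 1128/(-41148 - 6040) = 1128/(-47188) = 1128*(-1/47188) = -6/251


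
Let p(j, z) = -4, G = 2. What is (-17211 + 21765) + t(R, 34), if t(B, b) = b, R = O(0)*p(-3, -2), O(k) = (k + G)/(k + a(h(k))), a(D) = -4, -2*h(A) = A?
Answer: 4588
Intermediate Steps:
h(A) = -A/2
O(k) = (2 + k)/(-4 + k) (O(k) = (k + 2)/(k - 4) = (2 + k)/(-4 + k))
R = 2 (R = ((2 + 0)/(-4 + 0))*(-4) = (2/(-4))*(-4) = -¼*2*(-4) = -½*(-4) = 2)
(-17211 + 21765) + t(R, 34) = (-17211 + 21765) + 34 = 4554 + 34 = 4588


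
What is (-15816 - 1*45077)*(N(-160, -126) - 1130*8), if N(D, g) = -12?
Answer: 551203436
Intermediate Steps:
(-15816 - 1*45077)*(N(-160, -126) - 1130*8) = (-15816 - 1*45077)*(-12 - 1130*8) = (-15816 - 45077)*(-12 - 9040) = -60893*(-9052) = 551203436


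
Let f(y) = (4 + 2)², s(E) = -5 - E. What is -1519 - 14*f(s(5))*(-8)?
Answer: 2513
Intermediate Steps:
f(y) = 36 (f(y) = 6² = 36)
-1519 - 14*f(s(5))*(-8) = -1519 - 14*36*(-8) = -1519 - 504*(-8) = -1519 - 1*(-4032) = -1519 + 4032 = 2513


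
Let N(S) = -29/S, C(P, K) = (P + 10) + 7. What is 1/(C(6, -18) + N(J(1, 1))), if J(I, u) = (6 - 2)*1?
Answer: 4/63 ≈ 0.063492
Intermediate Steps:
C(P, K) = 17 + P (C(P, K) = (10 + P) + 7 = 17 + P)
J(I, u) = 4 (J(I, u) = 4*1 = 4)
1/(C(6, -18) + N(J(1, 1))) = 1/((17 + 6) - 29/4) = 1/(23 - 29*¼) = 1/(23 - 29/4) = 1/(63/4) = 4/63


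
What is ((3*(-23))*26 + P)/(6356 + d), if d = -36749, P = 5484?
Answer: -410/3377 ≈ -0.12141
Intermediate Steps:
((3*(-23))*26 + P)/(6356 + d) = ((3*(-23))*26 + 5484)/(6356 - 36749) = (-69*26 + 5484)/(-30393) = (-1794 + 5484)*(-1/30393) = 3690*(-1/30393) = -410/3377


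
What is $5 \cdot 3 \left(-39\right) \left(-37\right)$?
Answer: $21645$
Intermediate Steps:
$5 \cdot 3 \left(-39\right) \left(-37\right) = 15 \left(-39\right) \left(-37\right) = \left(-585\right) \left(-37\right) = 21645$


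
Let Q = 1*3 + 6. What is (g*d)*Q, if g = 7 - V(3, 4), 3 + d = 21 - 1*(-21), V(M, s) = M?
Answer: 1404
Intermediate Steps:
Q = 9 (Q = 3 + 6 = 9)
d = 39 (d = -3 + (21 - 1*(-21)) = -3 + (21 + 21) = -3 + 42 = 39)
g = 4 (g = 7 - 1*3 = 7 - 3 = 4)
(g*d)*Q = (4*39)*9 = 156*9 = 1404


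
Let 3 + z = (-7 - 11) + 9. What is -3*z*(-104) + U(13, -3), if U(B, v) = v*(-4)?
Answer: -3732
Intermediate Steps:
U(B, v) = -4*v
z = -12 (z = -3 + ((-7 - 11) + 9) = -3 + (-18 + 9) = -3 - 9 = -12)
-3*z*(-104) + U(13, -3) = -3*(-12)*(-104) - 4*(-3) = 36*(-104) + 12 = -3744 + 12 = -3732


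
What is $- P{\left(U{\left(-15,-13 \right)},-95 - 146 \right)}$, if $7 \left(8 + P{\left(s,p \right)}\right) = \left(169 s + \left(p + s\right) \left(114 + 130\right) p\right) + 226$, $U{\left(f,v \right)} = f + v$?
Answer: $-2259102$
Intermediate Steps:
$P{\left(s,p \right)} = \frac{170}{7} + \frac{169 s}{7} + \frac{p \left(244 p + 244 s\right)}{7}$ ($P{\left(s,p \right)} = -8 + \frac{\left(169 s + \left(p + s\right) \left(114 + 130\right) p\right) + 226}{7} = -8 + \frac{\left(169 s + \left(p + s\right) 244 p\right) + 226}{7} = -8 + \frac{\left(169 s + \left(244 p + 244 s\right) p\right) + 226}{7} = -8 + \frac{\left(169 s + p \left(244 p + 244 s\right)\right) + 226}{7} = -8 + \frac{226 + 169 s + p \left(244 p + 244 s\right)}{7} = -8 + \left(\frac{226}{7} + \frac{169 s}{7} + \frac{p \left(244 p + 244 s\right)}{7}\right) = \frac{170}{7} + \frac{169 s}{7} + \frac{p \left(244 p + 244 s\right)}{7}$)
$- P{\left(U{\left(-15,-13 \right)},-95 - 146 \right)} = - (\frac{170}{7} + \frac{169 \left(-15 - 13\right)}{7} + \frac{244 \left(-95 - 146\right)^{2}}{7} + \frac{244 \left(-95 - 146\right) \left(-15 - 13\right)}{7}) = - (\frac{170}{7} + \frac{169}{7} \left(-28\right) + \frac{244 \left(-95 - 146\right)^{2}}{7} + \frac{244}{7} \left(-95 - 146\right) \left(-28\right)) = - (\frac{170}{7} - 676 + \frac{244 \left(-241\right)^{2}}{7} + \frac{244}{7} \left(-241\right) \left(-28\right)) = - (\frac{170}{7} - 676 + \frac{244}{7} \cdot 58081 + 235216) = - (\frac{170}{7} - 676 + \frac{14171764}{7} + 235216) = \left(-1\right) 2259102 = -2259102$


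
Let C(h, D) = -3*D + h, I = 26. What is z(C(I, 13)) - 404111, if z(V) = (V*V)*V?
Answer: -406308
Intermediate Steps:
C(h, D) = h - 3*D
z(V) = V³ (z(V) = V²*V = V³)
z(C(I, 13)) - 404111 = (26 - 3*13)³ - 404111 = (26 - 39)³ - 404111 = (-13)³ - 404111 = -2197 - 404111 = -406308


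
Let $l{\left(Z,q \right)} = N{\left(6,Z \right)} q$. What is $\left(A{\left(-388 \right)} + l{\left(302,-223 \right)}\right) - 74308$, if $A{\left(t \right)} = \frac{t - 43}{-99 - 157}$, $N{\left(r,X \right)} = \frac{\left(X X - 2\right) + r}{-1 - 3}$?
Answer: $\frac{1282698159}{256} \approx 5.0105 \cdot 10^{6}$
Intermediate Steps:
$N{\left(r,X \right)} = \frac{1}{2} - \frac{r}{4} - \frac{X^{2}}{4}$ ($N{\left(r,X \right)} = \frac{\left(X^{2} - 2\right) + r}{-4} = \left(\left(-2 + X^{2}\right) + r\right) \left(- \frac{1}{4}\right) = \left(-2 + r + X^{2}\right) \left(- \frac{1}{4}\right) = \frac{1}{2} - \frac{r}{4} - \frac{X^{2}}{4}$)
$A{\left(t \right)} = \frac{43}{256} - \frac{t}{256}$ ($A{\left(t \right)} = \frac{-43 + t}{-256} = \left(-43 + t\right) \left(- \frac{1}{256}\right) = \frac{43}{256} - \frac{t}{256}$)
$l{\left(Z,q \right)} = q \left(-1 - \frac{Z^{2}}{4}\right)$ ($l{\left(Z,q \right)} = \left(\frac{1}{2} - \frac{3}{2} - \frac{Z^{2}}{4}\right) q = \left(-1 - \frac{Z^{2}}{4}\right) q = q \left(-1 - \frac{Z^{2}}{4}\right)$)
$\left(A{\left(-388 \right)} + l{\left(302,-223 \right)}\right) - 74308 = \left(\left(\frac{43}{256} - - \frac{97}{64}\right) - - \frac{223 \left(4 + 302^{2}\right)}{4}\right) - 74308 = \left(\left(\frac{43}{256} + \frac{97}{64}\right) - - \frac{223 \left(4 + 91204\right)}{4}\right) - 74308 = \left(\frac{431}{256} - \left(- \frac{223}{4}\right) 91208\right) - 74308 = \left(\frac{431}{256} + 5084846\right) - 74308 = \frac{1301721007}{256} - 74308 = \frac{1282698159}{256}$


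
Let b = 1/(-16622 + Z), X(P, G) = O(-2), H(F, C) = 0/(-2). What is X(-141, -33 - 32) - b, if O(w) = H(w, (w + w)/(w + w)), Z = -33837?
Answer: 1/50459 ≈ 1.9818e-5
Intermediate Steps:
H(F, C) = 0 (H(F, C) = 0*(-½) = 0)
O(w) = 0
X(P, G) = 0
b = -1/50459 (b = 1/(-16622 - 33837) = 1/(-50459) = -1/50459 ≈ -1.9818e-5)
X(-141, -33 - 32) - b = 0 - 1*(-1/50459) = 0 + 1/50459 = 1/50459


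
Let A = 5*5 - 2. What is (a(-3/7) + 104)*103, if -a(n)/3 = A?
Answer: 3605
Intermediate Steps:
A = 23 (A = 25 - 2 = 23)
a(n) = -69 (a(n) = -3*23 = -69)
(a(-3/7) + 104)*103 = (-69 + 104)*103 = 35*103 = 3605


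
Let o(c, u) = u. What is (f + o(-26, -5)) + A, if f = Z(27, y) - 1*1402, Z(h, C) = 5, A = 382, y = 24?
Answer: -1020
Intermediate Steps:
f = -1397 (f = 5 - 1*1402 = 5 - 1402 = -1397)
(f + o(-26, -5)) + A = (-1397 - 5) + 382 = -1402 + 382 = -1020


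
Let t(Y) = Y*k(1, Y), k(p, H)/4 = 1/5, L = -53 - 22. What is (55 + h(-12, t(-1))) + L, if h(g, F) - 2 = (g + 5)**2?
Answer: 31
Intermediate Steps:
L = -75
k(p, H) = 4/5
t(Y) = 4*Y/5 (t(Y) = Y*(4/5) = 4*Y/5)
h(g, F) = 2 + (5 + g)**2 (h(g, F) = 2 + (g + 5)**2 = 2 + (5 + g)**2)
(55 + h(-12, t(-1))) + L = (55 + (2 + (5 - 12)**2)) - 75 = (55 + (2 + (-7)**2)) - 75 = (55 + (2 + 49)) - 75 = (55 + 51) - 75 = 106 - 75 = 31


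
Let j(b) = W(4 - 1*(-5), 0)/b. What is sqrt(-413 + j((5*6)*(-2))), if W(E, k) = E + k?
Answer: I*sqrt(41315)/10 ≈ 20.326*I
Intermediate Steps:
j(b) = 9/b (j(b) = ((4 - 1*(-5)) + 0)/b = ((4 + 5) + 0)/b = (9 + 0)/b = 9/b)
sqrt(-413 + j((5*6)*(-2))) = sqrt(-413 + 9/(((5*6)*(-2)))) = sqrt(-413 + 9/((30*(-2)))) = sqrt(-413 + 9/(-60)) = sqrt(-413 + 9*(-1/60)) = sqrt(-413 - 3/20) = sqrt(-8263/20) = I*sqrt(41315)/10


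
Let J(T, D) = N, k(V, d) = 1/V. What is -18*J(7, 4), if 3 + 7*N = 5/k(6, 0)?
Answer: -486/7 ≈ -69.429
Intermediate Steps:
N = 27/7 (N = -3/7 + (5/(1/6))/7 = -3/7 + (5*6)/7 = -3/7 + (1/7)*30 = -3/7 + 30/7 = 27/7 ≈ 3.8571)
J(T, D) = 27/7
-18*J(7, 4) = -18*27/7 = -486/7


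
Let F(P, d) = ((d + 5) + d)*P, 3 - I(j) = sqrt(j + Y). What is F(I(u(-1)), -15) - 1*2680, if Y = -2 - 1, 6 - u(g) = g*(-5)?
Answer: -2755 + 25*I*sqrt(2) ≈ -2755.0 + 35.355*I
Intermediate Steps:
u(g) = 6 + 5*g (u(g) = 6 - g*(-5) = 6 - (-5)*g = 6 + 5*g)
Y = -3
I(j) = 3 - sqrt(-3 + j) (I(j) = 3 - sqrt(j - 3) = 3 - sqrt(-3 + j))
F(P, d) = P*(5 + 2*d) (F(P, d) = ((5 + d) + d)*P = (5 + 2*d)*P = P*(5 + 2*d))
F(I(u(-1)), -15) - 1*2680 = (3 - sqrt(-3 + (6 + 5*(-1))))*(5 + 2*(-15)) - 1*2680 = (3 - sqrt(-3 + (6 - 5)))*(5 - 30) - 2680 = (3 - sqrt(-3 + 1))*(-25) - 2680 = (3 - sqrt(-2))*(-25) - 2680 = (3 - I*sqrt(2))*(-25) - 2680 = (-75 + 25*I*sqrt(2)) - 2680 = -2755 + 25*I*sqrt(2)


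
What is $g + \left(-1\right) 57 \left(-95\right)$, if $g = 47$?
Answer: $5462$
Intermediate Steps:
$g + \left(-1\right) 57 \left(-95\right) = 47 + \left(-1\right) 57 \left(-95\right) = 47 - -5415 = 47 + 5415 = 5462$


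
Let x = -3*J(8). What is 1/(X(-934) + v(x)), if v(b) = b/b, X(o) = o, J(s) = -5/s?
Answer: -1/933 ≈ -0.0010718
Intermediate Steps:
x = 15/8 (x = -(-15)/8 = -3*(-5/8) = 15/8 ≈ 1.8750)
v(b) = 1
1/(X(-934) + v(x)) = 1/(-934 + 1) = 1/(-933) = -1/933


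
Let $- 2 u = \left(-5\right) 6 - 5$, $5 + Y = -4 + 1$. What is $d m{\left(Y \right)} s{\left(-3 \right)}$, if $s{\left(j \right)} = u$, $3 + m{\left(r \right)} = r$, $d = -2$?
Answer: $385$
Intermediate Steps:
$Y = -8$ ($Y = -5 + \left(-4 + 1\right) = -5 - 3 = -8$)
$m{\left(r \right)} = -3 + r$
$u = \frac{35}{2}$ ($u = - \frac{\left(-5\right) 6 - 5}{2} = - \frac{-30 - 5}{2} = \left(- \frac{1}{2}\right) \left(-35\right) = \frac{35}{2} \approx 17.5$)
$s{\left(j \right)} = \frac{35}{2}$
$d m{\left(Y \right)} s{\left(-3 \right)} = - 2 \left(-3 - 8\right) \frac{35}{2} = \left(-2\right) \left(-11\right) \frac{35}{2} = 22 \cdot \frac{35}{2} = 385$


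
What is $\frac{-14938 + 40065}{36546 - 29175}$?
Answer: $\frac{25127}{7371} \approx 3.4089$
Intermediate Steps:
$\frac{-14938 + 40065}{36546 - 29175} = \frac{25127}{36546 - 29175} = \frac{25127}{7371}$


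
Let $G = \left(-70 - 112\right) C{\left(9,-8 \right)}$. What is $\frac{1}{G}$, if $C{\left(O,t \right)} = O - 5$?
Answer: $- \frac{1}{728} \approx -0.0013736$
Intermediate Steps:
$C{\left(O,t \right)} = -5 + O$
$G = -728$ ($G = \left(-70 - 112\right) \left(-5 + 9\right) = \left(-182\right) 4 = -728$)
$\frac{1}{G} = \frac{1}{-728} = - \frac{1}{728}$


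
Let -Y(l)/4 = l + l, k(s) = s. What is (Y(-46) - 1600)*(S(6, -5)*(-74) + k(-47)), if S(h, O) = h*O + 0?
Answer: -2677136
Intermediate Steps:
S(h, O) = O*h (S(h, O) = O*h + 0 = O*h)
Y(l) = -8*l (Y(l) = -4*(l + l) = -8*l)
(Y(-46) - 1600)*(S(6, -5)*(-74) + k(-47)) = (-8*(-46) - 1600)*(-5*6*(-74) - 47) = (368 - 1600)*(-30*(-74) - 47) = -1232*(2220 - 47) = -1232*2173 = -2677136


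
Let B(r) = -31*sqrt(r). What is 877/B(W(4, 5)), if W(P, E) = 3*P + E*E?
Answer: -877*sqrt(37)/1147 ≈ -4.6509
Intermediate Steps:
W(P, E) = E**2 + 3*P (W(P, E) = 3*P + E**2 = E**2 + 3*P)
877/B(W(4, 5)) = 877/((-31*sqrt(5**2 + 3*4))) = 877/((-31*sqrt(25 + 12))) = 877/((-31*sqrt(37))) = 877*(-sqrt(37)/1147) = -877*sqrt(37)/1147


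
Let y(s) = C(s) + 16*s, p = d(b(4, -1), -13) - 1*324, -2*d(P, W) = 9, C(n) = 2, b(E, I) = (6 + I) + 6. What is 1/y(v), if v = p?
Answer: -1/5254 ≈ -0.00019033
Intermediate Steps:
b(E, I) = 12 + I
d(P, W) = -9/2 (d(P, W) = -½*9 = -9/2)
p = -657/2 (p = -9/2 - 1*324 = -9/2 - 324 = -657/2 ≈ -328.50)
v = -657/2 ≈ -328.50
y(s) = 2 + 16*s
1/y(v) = 1/(2 + 16*(-657/2)) = 1/(2 - 5256) = 1/(-5254) = -1/5254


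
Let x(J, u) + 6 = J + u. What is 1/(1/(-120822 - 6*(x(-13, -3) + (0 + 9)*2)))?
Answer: -120798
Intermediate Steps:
x(J, u) = -6 + J + u (x(J, u) = -6 + (J + u) = -6 + J + u)
1/(1/(-120822 - 6*(x(-13, -3) + (0 + 9)*2))) = 1/(1/(-120822 - 6*((-6 - 13 - 3) + (0 + 9)*2))) = 1/(1/(-120822 - 6*(-22 + 9*2))) = 1/(1/(-120822 - 6*(-22 + 18))) = 1/(1/(-120822 - 6*(-4))) = 1/(1/(-120822 + 24)) = 1/(1/(-120798)) = 1/(-1/120798) = -120798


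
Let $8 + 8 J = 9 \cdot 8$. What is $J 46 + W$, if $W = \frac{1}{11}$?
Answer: $\frac{4049}{11} \approx 368.09$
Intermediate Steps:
$W = \frac{1}{11} \approx 0.090909$
$J = 8$ ($J = -1 + \frac{9 \cdot 8}{8} = -1 + \frac{1}{8} \cdot 72 = -1 + 9 = 8$)
$J 46 + W = 8 \cdot 46 + \frac{1}{11} = 368 + \frac{1}{11} = \frac{4049}{11}$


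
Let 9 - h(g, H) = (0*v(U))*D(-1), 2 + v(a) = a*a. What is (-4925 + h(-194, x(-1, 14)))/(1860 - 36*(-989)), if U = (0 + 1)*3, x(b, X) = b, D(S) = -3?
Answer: -1229/9366 ≈ -0.13122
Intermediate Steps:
U = 3 (U = 1*3 = 3)
v(a) = -2 + a² (v(a) = -2 + a*a = -2 + a²)
h(g, H) = 9 (h(g, H) = 9 - 0*(-2 + 3²)*(-3) = 9 - 0*(-2 + 9)*(-3) = 9 - 0*7*(-3) = 9 - 0*(-3) = 9 - 1*0 = 9 + 0 = 9)
(-4925 + h(-194, x(-1, 14)))/(1860 - 36*(-989)) = (-4925 + 9)/(1860 - 36*(-989)) = -4916/(1860 + 35604) = -4916/37464 = -4916*1/37464 = -1229/9366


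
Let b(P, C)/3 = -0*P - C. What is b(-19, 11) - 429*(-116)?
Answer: 49731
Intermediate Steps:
b(P, C) = -3*C (b(P, C) = 3*(-0*P - C) = 3*(-1*0 - C) = 3*(0 - C) = 3*(-C) = -3*C)
b(-19, 11) - 429*(-116) = -3*11 - 429*(-116) = -33 + 49764 = 49731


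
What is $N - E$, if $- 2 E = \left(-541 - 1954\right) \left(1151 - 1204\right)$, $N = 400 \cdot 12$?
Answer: $\frac{141835}{2} \approx 70918.0$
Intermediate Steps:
$N = 4800$
$E = - \frac{132235}{2}$ ($E = - \frac{\left(-541 - 1954\right) \left(1151 - 1204\right)}{2} = - \frac{\left(-2495\right) \left(-53\right)}{2} = \left(- \frac{1}{2}\right) 132235 = - \frac{132235}{2} \approx -66118.0$)
$N - E = 4800 - - \frac{132235}{2} = 4800 + \frac{132235}{2} = \frac{141835}{2}$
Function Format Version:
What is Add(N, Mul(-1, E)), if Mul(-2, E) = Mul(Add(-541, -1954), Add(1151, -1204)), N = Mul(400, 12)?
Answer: Rational(141835, 2) ≈ 70918.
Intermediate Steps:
N = 4800
E = Rational(-132235, 2) (E = Mul(Rational(-1, 2), Mul(Add(-541, -1954), Add(1151, -1204))) = Mul(Rational(-1, 2), Mul(-2495, -53)) = Mul(Rational(-1, 2), 132235) = Rational(-132235, 2) ≈ -66118.)
Add(N, Mul(-1, E)) = Add(4800, Mul(-1, Rational(-132235, 2))) = Add(4800, Rational(132235, 2)) = Rational(141835, 2)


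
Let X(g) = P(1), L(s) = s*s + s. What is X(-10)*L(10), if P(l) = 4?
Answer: 440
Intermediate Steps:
L(s) = s + s**2 (L(s) = s**2 + s = s + s**2)
X(g) = 4
X(-10)*L(10) = 4*(10*(1 + 10)) = 4*(10*11) = 4*110 = 440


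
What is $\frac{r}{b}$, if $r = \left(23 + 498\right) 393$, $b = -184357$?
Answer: $- \frac{204753}{184357} \approx -1.1106$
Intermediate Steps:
$r = 204753$ ($r = 521 \cdot 393 = 204753$)
$\frac{r}{b} = \frac{204753}{-184357} = 204753 \left(- \frac{1}{184357}\right) = - \frac{204753}{184357}$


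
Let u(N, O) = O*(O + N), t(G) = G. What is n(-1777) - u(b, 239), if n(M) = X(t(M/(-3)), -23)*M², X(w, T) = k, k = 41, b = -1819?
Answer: 129844509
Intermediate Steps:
u(N, O) = O*(N + O)
X(w, T) = 41
n(M) = 41*M²
n(-1777) - u(b, 239) = 41*(-1777)² - 239*(-1819 + 239) = 41*3157729 - 239*(-1580) = 129466889 - 1*(-377620) = 129466889 + 377620 = 129844509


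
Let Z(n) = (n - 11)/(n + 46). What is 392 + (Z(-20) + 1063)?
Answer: 37799/26 ≈ 1453.8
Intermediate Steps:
Z(n) = (-11 + n)/(46 + n)
392 + (Z(-20) + 1063) = 392 + ((-11 - 20)/(46 - 20) + 1063) = 392 + (-31/26 + 1063) = 392 + 27607/26 = 37799/26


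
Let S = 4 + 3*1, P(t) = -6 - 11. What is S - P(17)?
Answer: 24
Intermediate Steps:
P(t) = -17
S = 7 (S = 4 + 3 = 7)
S - P(17) = 7 - 1*(-17) = 7 + 17 = 24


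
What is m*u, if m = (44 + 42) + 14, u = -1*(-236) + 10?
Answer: 24600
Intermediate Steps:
u = 246 (u = 236 + 10 = 246)
m = 100 (m = 86 + 14 = 100)
m*u = 100*246 = 24600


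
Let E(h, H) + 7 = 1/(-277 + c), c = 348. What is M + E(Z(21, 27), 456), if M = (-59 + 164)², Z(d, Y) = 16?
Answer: 782279/71 ≈ 11018.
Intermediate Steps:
E(h, H) = -496/71 (E(h, H) = -7 + 1/(-277 + 348) = -7 + 1/71 = -496/71)
M = 11025 (M = 105² = 11025)
M + E(Z(21, 27), 456) = 11025 - 496/71 = 782279/71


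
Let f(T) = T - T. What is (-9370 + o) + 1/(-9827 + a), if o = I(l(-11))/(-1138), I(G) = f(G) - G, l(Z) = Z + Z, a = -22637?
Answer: -173083147593/18472016 ≈ -9370.0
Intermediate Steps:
f(T) = 0
l(Z) = 2*Z
I(G) = -G (I(G) = 0 - G = -G)
o = -11/569 (o = -2*(-11)/(-1138) = -1*(-22)*(-1/1138) = 22*(-1/1138) = -11/569 ≈ -0.019332)
(-9370 + o) + 1/(-9827 + a) = (-9370 - 11/569) + 1/(-9827 - 22637) = -5331541/569 + 1/(-32464) = -5331541/569 - 1/32464 = -173083147593/18472016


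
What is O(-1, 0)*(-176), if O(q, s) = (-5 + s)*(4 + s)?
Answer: 3520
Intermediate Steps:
O(-1, 0)*(-176) = (-20 + 0² - 1*0)*(-176) = (-20 + 0 + 0)*(-176) = -20*(-176) = 3520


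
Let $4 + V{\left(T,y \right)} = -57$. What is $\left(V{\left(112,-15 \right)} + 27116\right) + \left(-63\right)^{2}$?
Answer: $31024$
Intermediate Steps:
$V{\left(T,y \right)} = -61$ ($V{\left(T,y \right)} = -4 - 57 = -61$)
$\left(V{\left(112,-15 \right)} + 27116\right) + \left(-63\right)^{2} = \left(-61 + 27116\right) + \left(-63\right)^{2} = 27055 + 3969 = 31024$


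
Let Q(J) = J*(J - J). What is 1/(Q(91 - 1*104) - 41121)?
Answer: -1/41121 ≈ -2.4318e-5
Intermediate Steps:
Q(J) = 0 (Q(J) = J*0 = 0)
1/(Q(91 - 1*104) - 41121) = 1/(0 - 41121) = 1/(-41121) = -1/41121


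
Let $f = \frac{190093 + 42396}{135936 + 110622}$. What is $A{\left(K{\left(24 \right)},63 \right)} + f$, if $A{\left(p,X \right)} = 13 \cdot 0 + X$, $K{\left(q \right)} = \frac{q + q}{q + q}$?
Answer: $\frac{15765643}{246558} \approx 63.943$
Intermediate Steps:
$f = \frac{232489}{246558} \approx 0.94294$
$K{\left(q \right)} = 1$ ($K{\left(q \right)} = \frac{2 q}{2 q} = 2 q \frac{1}{2 q} = 1$)
$A{\left(p,X \right)} = X$ ($A{\left(p,X \right)} = 0 + X = X$)
$A{\left(K{\left(24 \right)},63 \right)} + f = 63 + \frac{232489}{246558} = \frac{15765643}{246558}$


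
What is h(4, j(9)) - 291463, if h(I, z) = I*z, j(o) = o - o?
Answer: -291463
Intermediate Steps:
j(o) = 0
h(4, j(9)) - 291463 = 4*0 - 291463 = 0 - 291463 = -291463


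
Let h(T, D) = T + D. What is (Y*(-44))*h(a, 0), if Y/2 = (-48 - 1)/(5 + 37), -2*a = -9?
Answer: 462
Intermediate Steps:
a = 9/2 (a = -½*(-9) = 9/2 ≈ 4.5000)
Y = -7/3 (Y = 2*((-48 - 1)/(5 + 37)) = 2*(-49/42) = 2*(-49*1/42) = 2*(-7/6) = -7/3 ≈ -2.3333)
h(T, D) = D + T
(Y*(-44))*h(a, 0) = (-7/3*(-44))*(0 + 9/2) = (308/3)*(9/2) = 462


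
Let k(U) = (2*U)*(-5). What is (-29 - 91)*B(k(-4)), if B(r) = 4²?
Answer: -1920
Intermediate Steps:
k(U) = -10*U
B(r) = 16
(-29 - 91)*B(k(-4)) = (-29 - 91)*16 = -120*16 = -1920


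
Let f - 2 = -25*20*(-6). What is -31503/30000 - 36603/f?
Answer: -198777001/15010000 ≈ -13.243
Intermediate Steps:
f = 3002 (f = 2 - 25*20*(-6) = 2 - 500*(-6) = 2 + 3000 = 3002)
-31503/30000 - 36603/f = -31503/30000 - 36603/3002 = -31503*1/30000 - 36603*1/3002 = -10501/10000 - 36603/3002 = -198777001/15010000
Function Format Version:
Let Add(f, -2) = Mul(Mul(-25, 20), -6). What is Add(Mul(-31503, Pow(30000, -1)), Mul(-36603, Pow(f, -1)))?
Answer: Rational(-198777001, 15010000) ≈ -13.243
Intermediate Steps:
f = 3002 (f = Add(2, Mul(Mul(-25, 20), -6)) = Add(2, Mul(-500, -6)) = Add(2, 3000) = 3002)
Add(Mul(-31503, Pow(30000, -1)), Mul(-36603, Pow(f, -1))) = Add(Mul(-31503, Pow(30000, -1)), Mul(-36603, Pow(3002, -1))) = Add(Mul(-31503, Rational(1, 30000)), Mul(-36603, Rational(1, 3002))) = Add(Rational(-10501, 10000), Rational(-36603, 3002)) = Rational(-198777001, 15010000)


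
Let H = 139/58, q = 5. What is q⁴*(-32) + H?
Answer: -1159861/58 ≈ -19998.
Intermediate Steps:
H = 139/58 (H = 139*(1/58) = 139/58 ≈ 2.3966)
q⁴*(-32) + H = 5⁴*(-32) + 139/58 = 625*(-32) + 139/58 = -20000 + 139/58 = -1159861/58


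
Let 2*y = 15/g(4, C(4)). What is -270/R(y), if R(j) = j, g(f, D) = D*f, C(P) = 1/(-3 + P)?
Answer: -144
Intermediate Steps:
y = 15/8 (y = (15/((4/(-3 + 4))))/2 = (15/((4/1)))/2 = (15/((1*4)))/2 = (15/4)/2 = (15*(1/4))/2 = (1/2)*(15/4) = 15/8 ≈ 1.8750)
-270/R(y) = -270/15/8 = -270*8/15 = -144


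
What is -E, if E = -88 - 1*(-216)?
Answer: -128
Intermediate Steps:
E = 128 (E = -88 + 216 = 128)
-E = -1*128 = -128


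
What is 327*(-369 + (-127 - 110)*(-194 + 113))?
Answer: 6156756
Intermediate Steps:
327*(-369 + (-127 - 110)*(-194 + 113)) = 327*(-369 - 237*(-81)) = 327*(-369 + 19197) = 327*18828 = 6156756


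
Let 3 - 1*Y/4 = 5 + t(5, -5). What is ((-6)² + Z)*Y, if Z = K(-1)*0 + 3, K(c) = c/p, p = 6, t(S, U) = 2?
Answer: -624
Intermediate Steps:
Y = -16 (Y = 12 - 4*(5 + 2) = 12 - 4*7 = 12 - 28 = -16)
K(c) = c/6
Z = 3 (Z = ((⅙)*(-1))*0 + 3 = -⅙*0 + 3 = 0 + 3 = 3)
((-6)² + Z)*Y = ((-6)² + 3)*(-16) = (36 + 3)*(-16) = 39*(-16) = -624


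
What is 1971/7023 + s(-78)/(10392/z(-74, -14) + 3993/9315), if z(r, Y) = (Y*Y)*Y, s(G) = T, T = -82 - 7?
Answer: 224244808569/8373433942 ≈ 26.781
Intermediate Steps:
T = -89
s(G) = -89
z(r, Y) = Y**3 (z(r, Y) = Y**2*Y = Y**3)
1971/7023 + s(-78)/(10392/z(-74, -14) + 3993/9315) = 1971/7023 - 89/(10392/((-14)**3) + 3993/9315) = 1971*(1/7023) - 89/(10392/(-2744) + 3993*(1/9315)) = 657/2341 - 89/(10392*(-1/2744) + 1331/3105) = 657/2341 - 89/(-1299/343 + 1331/3105) = 657/2341 - 89/(-3576862/1065015) = 657/2341 - 89*(-1065015/3576862) = 657/2341 + 94786335/3576862 = 224244808569/8373433942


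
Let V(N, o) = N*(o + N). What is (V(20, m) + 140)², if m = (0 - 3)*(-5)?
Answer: 705600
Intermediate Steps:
m = 15 (m = -3*(-5) = 15)
V(N, o) = N*(N + o)
(V(20, m) + 140)² = (20*(20 + 15) + 140)² = (20*35 + 140)² = (700 + 140)² = 840² = 705600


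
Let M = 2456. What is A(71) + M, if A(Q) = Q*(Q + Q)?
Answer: 12538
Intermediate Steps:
A(Q) = 2*Q**2 (A(Q) = Q*(2*Q) = 2*Q**2)
A(71) + M = 2*71**2 + 2456 = 2*5041 + 2456 = 10082 + 2456 = 12538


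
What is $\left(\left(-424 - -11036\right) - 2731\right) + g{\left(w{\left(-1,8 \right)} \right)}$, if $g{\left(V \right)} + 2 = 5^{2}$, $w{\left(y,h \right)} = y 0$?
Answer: $7904$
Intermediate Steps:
$w{\left(y,h \right)} = 0$
$g{\left(V \right)} = 23$ ($g{\left(V \right)} = -2 + 5^{2} = -2 + 25 = 23$)
$\left(\left(-424 - -11036\right) - 2731\right) + g{\left(w{\left(-1,8 \right)} \right)} = \left(\left(-424 - -11036\right) - 2731\right) + 23 = \left(\left(-424 + 11036\right) - 2731\right) + 23 = \left(10612 - 2731\right) + 23 = 7881 + 23 = 7904$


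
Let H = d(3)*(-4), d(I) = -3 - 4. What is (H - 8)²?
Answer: 400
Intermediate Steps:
d(I) = -7
H = 28 (H = -7*(-4) = 28)
(H - 8)² = (28 - 8)² = 20² = 400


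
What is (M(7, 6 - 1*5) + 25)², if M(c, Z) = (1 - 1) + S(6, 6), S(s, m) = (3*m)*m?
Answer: 17689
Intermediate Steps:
S(s, m) = 3*m²
M(c, Z) = 108 (M(c, Z) = (1 - 1) + 3*6² = 0 + 3*36 = 0 + 108 = 108)
(M(7, 6 - 1*5) + 25)² = (108 + 25)² = 133² = 17689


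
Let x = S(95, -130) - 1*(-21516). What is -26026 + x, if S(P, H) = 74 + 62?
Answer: -4374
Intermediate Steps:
S(P, H) = 136
x = 21652 (x = 136 - 1*(-21516) = 136 + 21516 = 21652)
-26026 + x = -26026 + 21652 = -4374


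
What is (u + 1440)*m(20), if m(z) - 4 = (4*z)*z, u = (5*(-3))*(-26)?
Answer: 2935320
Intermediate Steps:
u = 390 (u = -15*(-26) = 390)
m(z) = 4 + 4*z**2 (m(z) = 4 + (4*z)*z = 4 + 4*z**2)
(u + 1440)*m(20) = (390 + 1440)*(4 + 4*20**2) = 1830*(4 + 4*400) = 1830*(4 + 1600) = 1830*1604 = 2935320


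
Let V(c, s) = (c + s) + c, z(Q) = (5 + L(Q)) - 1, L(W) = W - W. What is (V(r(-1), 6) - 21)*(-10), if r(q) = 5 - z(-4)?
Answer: 130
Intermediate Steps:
L(W) = 0
z(Q) = 4 (z(Q) = (5 + 0) - 1 = 5 - 1 = 4)
r(q) = 1 (r(q) = 5 - 1*4 = 5 - 4 = 1)
V(c, s) = s + 2*c
(V(r(-1), 6) - 21)*(-10) = ((6 + 2*1) - 21)*(-10) = ((6 + 2) - 21)*(-10) = (8 - 21)*(-10) = -13*(-10) = 130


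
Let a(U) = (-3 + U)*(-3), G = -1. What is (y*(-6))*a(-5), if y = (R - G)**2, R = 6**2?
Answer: -197136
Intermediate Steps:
a(U) = 9 - 3*U
R = 36
y = 1369 (y = (36 - 1*(-1))**2 = (36 + 1)**2 = 37**2 = 1369)
(y*(-6))*a(-5) = (1369*(-6))*(9 - 3*(-5)) = -8214*(9 + 15) = -8214*24 = -197136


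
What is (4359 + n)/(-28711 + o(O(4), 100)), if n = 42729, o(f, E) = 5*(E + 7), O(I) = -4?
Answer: -981/587 ≈ -1.6712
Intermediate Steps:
o(f, E) = 35 + 5*E (o(f, E) = 5*(7 + E) = 35 + 5*E)
(4359 + n)/(-28711 + o(O(4), 100)) = (4359 + 42729)/(-28711 + (35 + 5*100)) = 47088/(-28711 + (35 + 500)) = 47088/(-28711 + 535) = 47088/(-28176) = 47088*(-1/28176) = -981/587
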